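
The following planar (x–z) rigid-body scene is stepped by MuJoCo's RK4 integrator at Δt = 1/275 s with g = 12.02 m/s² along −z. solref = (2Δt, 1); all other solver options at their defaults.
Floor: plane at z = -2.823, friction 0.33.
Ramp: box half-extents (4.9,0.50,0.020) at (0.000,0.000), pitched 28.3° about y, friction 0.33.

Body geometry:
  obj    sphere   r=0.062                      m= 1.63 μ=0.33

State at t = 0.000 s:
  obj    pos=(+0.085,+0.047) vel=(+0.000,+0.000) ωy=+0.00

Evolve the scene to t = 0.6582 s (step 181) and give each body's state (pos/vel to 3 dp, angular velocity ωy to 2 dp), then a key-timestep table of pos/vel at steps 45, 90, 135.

State at t = 0.6582 s:
  obj    pos=(+0.861,-0.371) vel=(+2.359,-1.270) ωy=+43.20

Key-timestep trajectory:
   step    t(s)  obj.x    obj.z    obj.vx   obj.vz 
     45  0.1636   +0.133  +0.021  +0.587  -0.316
     90  0.3273   +0.277  -0.056  +1.173  -0.632
    135  0.4909   +0.517  -0.185  +1.759  -0.947


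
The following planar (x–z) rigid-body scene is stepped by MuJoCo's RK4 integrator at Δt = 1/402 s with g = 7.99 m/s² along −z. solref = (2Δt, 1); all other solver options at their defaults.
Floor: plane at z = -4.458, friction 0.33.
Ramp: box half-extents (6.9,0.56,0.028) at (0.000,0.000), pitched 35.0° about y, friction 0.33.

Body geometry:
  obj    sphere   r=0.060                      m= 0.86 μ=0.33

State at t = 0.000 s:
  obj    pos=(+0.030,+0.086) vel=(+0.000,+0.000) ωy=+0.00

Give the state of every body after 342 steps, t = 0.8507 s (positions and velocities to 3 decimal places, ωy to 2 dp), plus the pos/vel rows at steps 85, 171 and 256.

State at t = 0.8507 s:
  obj    pos=(+1.001,-0.593) vel=(+2.281,-1.597) ωy=+46.41

Key-timestep trajectory:
   step    t(s)  obj.x    obj.z    obj.vx   obj.vz 
     85  0.2114   +0.090  +0.044  +0.567  -0.397
    171  0.4254   +0.273  -0.084  +1.141  -0.799
    256  0.6368   +0.574  -0.294  +1.708  -1.196


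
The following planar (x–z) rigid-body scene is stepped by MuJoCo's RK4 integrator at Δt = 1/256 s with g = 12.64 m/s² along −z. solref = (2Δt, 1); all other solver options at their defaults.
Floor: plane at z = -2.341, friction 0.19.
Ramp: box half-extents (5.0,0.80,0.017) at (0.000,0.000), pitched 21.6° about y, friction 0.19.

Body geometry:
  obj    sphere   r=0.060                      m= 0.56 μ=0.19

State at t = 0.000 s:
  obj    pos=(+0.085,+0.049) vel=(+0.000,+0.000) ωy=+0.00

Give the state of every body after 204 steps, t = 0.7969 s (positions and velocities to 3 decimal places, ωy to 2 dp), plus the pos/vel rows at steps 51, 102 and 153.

State at t = 0.7969 s:
  obj    pos=(+1.066,-0.339) vel=(+2.463,-0.975) ωy=+44.13

Key-timestep trajectory:
   step    t(s)  obj.x    obj.z    obj.vx   obj.vz 
     51  0.1992   +0.146  +0.025  +0.616  -0.244
    102  0.3984   +0.330  -0.048  +1.231  -0.488
    153  0.5977   +0.637  -0.169  +1.847  -0.731


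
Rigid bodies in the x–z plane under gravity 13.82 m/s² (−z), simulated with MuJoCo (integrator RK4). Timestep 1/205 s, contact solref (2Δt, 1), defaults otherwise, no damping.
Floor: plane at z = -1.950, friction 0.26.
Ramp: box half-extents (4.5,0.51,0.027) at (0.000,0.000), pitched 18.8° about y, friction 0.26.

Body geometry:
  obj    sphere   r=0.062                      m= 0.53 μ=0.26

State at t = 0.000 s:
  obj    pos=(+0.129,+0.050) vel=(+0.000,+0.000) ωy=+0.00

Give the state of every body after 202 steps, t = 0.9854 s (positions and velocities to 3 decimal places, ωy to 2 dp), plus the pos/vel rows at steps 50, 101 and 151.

State at t = 0.9854 s:
  obj    pos=(+1.591,-0.448) vel=(+2.968,-1.010) ωy=+50.55

Key-timestep trajectory:
   step    t(s)  obj.x    obj.z    obj.vx   obj.vz 
     50  0.2439   +0.219  +0.020  +0.735  -0.250
    101  0.4927   +0.495  -0.074  +1.484  -0.505
    151  0.7366   +0.946  -0.228  +2.218  -0.755


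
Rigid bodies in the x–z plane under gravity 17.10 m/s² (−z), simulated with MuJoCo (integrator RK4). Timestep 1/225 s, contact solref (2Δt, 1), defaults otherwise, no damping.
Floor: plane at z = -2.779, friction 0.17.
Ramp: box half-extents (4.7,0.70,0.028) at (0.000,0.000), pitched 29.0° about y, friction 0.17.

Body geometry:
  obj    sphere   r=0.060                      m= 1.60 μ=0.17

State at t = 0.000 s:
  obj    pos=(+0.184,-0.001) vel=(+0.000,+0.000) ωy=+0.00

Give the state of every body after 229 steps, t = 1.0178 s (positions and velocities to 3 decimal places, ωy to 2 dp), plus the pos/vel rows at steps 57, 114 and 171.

State at t = 1.0178 s:
  obj    pos=(+2.867,-1.489) vel=(+5.272,-2.922) ωy=+100.42

Key-timestep trajectory:
   step    t(s)  obj.x    obj.z    obj.vx   obj.vz 
     57  0.2533   +0.350  -0.094  +1.312  -0.728
    114  0.5067   +0.849  -0.370  +2.625  -1.455
    171  0.7600   +1.680  -0.831  +3.937  -2.182


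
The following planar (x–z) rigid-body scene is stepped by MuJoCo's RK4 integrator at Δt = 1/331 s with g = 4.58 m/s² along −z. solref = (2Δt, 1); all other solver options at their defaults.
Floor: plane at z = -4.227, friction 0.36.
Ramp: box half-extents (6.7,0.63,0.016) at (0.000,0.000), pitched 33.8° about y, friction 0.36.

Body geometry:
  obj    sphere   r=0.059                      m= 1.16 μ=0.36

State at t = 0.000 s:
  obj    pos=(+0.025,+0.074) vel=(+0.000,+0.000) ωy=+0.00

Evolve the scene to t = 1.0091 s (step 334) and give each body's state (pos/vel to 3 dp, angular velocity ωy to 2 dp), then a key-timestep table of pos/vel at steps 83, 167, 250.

State at t = 1.0091 s:
  obj    pos=(+0.795,-0.442) vel=(+1.526,-1.022) ωy=+31.12

Key-timestep trajectory:
   step    t(s)  obj.x    obj.z    obj.vx   obj.vz 
     83  0.2508   +0.072  +0.042  +0.379  -0.254
    167  0.5045   +0.217  -0.055  +0.763  -0.511
    250  0.7553   +0.456  -0.215  +1.142  -0.765


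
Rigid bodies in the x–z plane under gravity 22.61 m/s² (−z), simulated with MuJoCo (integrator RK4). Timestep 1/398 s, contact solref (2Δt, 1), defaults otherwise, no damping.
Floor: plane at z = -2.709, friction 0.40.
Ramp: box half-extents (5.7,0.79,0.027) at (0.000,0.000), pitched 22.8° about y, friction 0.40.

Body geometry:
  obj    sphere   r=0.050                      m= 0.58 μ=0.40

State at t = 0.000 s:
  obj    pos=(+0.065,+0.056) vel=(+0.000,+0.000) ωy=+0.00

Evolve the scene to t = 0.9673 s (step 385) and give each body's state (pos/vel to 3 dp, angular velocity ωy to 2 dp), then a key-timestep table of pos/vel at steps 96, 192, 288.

State at t = 0.9673 s:
  obj    pos=(+2.764,-1.079) vel=(+5.581,-2.346) ωy=+121.07

Key-timestep trajectory:
   step    t(s)  obj.x    obj.z    obj.vx   obj.vz 
     96  0.2412   +0.233  -0.014  +1.392  -0.585
    192  0.4824   +0.736  -0.226  +2.783  -1.170
    288  0.7236   +1.576  -0.579  +4.175  -1.755


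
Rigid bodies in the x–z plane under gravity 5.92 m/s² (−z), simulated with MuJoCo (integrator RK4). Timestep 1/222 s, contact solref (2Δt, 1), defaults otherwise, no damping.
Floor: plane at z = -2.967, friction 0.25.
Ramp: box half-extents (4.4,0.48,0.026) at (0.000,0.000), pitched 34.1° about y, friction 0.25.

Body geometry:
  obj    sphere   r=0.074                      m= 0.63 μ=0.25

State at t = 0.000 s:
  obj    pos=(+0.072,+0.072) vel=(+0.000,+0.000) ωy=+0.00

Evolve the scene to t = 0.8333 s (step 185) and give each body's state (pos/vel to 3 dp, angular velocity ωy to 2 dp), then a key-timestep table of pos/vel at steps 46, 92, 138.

State at t = 0.8333 s:
  obj    pos=(+0.754,-0.390) vel=(+1.636,-1.108) ωy=+26.69

Key-timestep trajectory:
   step    t(s)  obj.x    obj.z    obj.vx   obj.vz 
     46  0.2072   +0.114  +0.043  +0.407  -0.276
     92  0.4144   +0.241  -0.042  +0.814  -0.551
    138  0.6216   +0.451  -0.185  +1.220  -0.826


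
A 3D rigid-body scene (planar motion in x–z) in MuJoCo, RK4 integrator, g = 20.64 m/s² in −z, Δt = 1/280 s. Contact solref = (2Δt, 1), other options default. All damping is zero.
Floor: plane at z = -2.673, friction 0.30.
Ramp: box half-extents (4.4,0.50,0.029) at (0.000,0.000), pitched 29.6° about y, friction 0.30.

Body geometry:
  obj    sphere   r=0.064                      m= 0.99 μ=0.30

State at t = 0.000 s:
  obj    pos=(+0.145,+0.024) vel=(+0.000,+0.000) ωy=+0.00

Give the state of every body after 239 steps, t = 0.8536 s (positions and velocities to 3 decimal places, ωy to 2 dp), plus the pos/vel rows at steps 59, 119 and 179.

State at t = 0.8536 s:
  obj    pos=(+2.452,-1.286) vel=(+5.405,-3.070) ωy=+97.11

Key-timestep trajectory:
   step    t(s)  obj.x    obj.z    obj.vx   obj.vz 
     59  0.2107   +0.286  -0.055  +1.334  -0.758
    119  0.4250   +0.717  -0.300  +2.691  -1.529
    179  0.6393   +1.439  -0.711  +4.048  -2.300


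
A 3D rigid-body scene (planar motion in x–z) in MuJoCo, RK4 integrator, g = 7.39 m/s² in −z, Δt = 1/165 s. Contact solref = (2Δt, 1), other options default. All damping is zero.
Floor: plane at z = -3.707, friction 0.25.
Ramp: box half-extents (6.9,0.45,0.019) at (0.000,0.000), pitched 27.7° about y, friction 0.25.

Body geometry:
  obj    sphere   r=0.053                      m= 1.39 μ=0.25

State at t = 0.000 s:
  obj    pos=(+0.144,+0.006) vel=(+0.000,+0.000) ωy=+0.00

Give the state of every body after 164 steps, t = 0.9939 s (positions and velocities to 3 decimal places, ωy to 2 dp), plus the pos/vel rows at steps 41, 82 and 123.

State at t = 0.9939 s:
  obj    pos=(+1.217,-0.558) vel=(+2.159,-1.134) ωy=+46.00

Key-timestep trajectory:
   step    t(s)  obj.x    obj.z    obj.vx   obj.vz 
     41  0.2485   +0.211  -0.029  +0.540  -0.283
     82  0.4970   +0.412  -0.135  +1.080  -0.567
    123  0.7455   +0.748  -0.311  +1.620  -0.850


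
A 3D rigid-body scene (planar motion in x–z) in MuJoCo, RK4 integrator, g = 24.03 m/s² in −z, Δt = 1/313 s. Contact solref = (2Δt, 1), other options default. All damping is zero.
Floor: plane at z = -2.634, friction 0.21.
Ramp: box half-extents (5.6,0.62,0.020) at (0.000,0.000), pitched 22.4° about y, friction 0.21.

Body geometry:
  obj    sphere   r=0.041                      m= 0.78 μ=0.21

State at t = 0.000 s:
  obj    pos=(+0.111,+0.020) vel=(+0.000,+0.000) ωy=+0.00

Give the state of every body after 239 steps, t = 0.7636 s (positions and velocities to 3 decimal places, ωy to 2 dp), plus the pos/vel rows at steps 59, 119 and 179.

State at t = 0.7636 s:
  obj    pos=(+1.874,-0.707) vel=(+4.618,-1.903) ωy=+121.80

Key-timestep trajectory:
   step    t(s)  obj.x    obj.z    obj.vx   obj.vz 
     59  0.1885   +0.219  -0.024  +1.140  -0.470
    119  0.3802   +0.548  -0.160  +2.299  -0.948
    179  0.5719   +1.100  -0.387  +3.459  -1.426


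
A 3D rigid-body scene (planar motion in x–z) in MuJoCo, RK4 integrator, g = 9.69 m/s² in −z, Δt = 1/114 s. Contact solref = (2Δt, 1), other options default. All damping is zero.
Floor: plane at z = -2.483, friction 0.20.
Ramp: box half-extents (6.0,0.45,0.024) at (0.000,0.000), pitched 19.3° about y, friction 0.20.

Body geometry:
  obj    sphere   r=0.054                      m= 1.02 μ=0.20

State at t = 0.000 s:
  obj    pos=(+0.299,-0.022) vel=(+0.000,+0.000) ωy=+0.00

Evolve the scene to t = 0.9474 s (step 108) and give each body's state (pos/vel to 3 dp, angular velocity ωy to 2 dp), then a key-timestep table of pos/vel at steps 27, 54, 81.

State at t = 0.9474 s:
  obj    pos=(+1.268,-0.361) vel=(+2.046,-0.716) ωy=+40.12

Key-timestep trajectory:
   step    t(s)  obj.x    obj.z    obj.vx   obj.vz 
     27  0.2368   +0.360  -0.043  +0.511  -0.179
     54  0.4737   +0.541  -0.107  +1.023  -0.358
     81  0.7105   +0.844  -0.213  +1.534  -0.537


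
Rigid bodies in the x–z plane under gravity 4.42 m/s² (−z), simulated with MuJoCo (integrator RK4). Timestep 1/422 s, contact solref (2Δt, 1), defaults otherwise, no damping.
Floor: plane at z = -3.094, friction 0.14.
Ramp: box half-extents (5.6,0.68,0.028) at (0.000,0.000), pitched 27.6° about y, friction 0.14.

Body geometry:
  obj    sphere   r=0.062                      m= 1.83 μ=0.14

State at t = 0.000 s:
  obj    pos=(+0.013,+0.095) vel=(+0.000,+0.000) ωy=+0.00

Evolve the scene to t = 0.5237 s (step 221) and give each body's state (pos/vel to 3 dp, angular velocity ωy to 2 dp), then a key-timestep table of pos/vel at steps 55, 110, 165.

State at t = 0.5237 s:
  obj    pos=(+0.195,-0.001) vel=(+0.696,-0.364) ωy=+11.57

Key-timestep trajectory:
   step    t(s)  obj.x    obj.z    obj.vx   obj.vz 
     55  0.1303   +0.024  +0.089  +0.173  -0.092
    110  0.2607   +0.058  +0.071  +0.347  -0.181
    165  0.3910   +0.115  +0.042  +0.520  -0.271


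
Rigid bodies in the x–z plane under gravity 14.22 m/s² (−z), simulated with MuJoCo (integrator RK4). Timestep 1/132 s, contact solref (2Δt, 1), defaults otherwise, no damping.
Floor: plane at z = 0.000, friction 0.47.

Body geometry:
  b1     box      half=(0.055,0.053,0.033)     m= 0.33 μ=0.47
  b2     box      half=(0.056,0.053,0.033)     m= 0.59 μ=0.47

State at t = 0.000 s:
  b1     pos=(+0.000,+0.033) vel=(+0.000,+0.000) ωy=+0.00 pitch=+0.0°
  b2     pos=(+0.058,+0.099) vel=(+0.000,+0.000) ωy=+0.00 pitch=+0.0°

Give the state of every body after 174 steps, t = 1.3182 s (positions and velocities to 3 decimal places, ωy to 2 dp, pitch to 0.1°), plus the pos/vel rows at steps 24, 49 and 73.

State at t = 1.3182 s:
  b1     pos=(+0.000,+0.033) vel=(+0.000,+0.000) ωy=+0.00 pitch=+0.0°
  b2     pos=(+0.205,+0.033) vel=(+0.000,+0.000) ωy=+0.00 pitch=+180.0°

Key-timestep trajectory:
   step    t(s)  b1.x    b1.z    b1.vx   b1.vz   b2.x    b2.z    b2.vx   b2.vz 
     24  0.1818   +0.000  +0.033  -0.001  +0.000   +0.072  +0.094  +0.214  -0.116
     49  0.3712   +0.000  +0.033  +0.000  +0.000   +0.135  +0.064  +0.204  +0.014
     73  0.5530   +0.000  +0.033  +0.000  +0.000   +0.175  +0.057  +0.387  -0.209


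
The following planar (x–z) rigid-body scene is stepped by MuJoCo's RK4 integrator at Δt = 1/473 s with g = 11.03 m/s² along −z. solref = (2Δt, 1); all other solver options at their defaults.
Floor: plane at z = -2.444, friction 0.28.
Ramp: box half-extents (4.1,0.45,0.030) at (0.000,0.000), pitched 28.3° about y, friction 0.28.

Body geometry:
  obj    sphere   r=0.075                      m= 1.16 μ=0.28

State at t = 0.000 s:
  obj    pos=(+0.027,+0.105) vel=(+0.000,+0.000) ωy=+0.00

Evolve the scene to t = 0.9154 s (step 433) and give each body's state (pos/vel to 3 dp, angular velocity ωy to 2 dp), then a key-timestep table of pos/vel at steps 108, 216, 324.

State at t = 0.9154 s:
  obj    pos=(+1.405,-0.637) vel=(+3.011,-1.621) ωy=+45.59

Key-timestep trajectory:
   step    t(s)  obj.x    obj.z    obj.vx   obj.vz 
    108  0.2283   +0.113  +0.059  +0.751  -0.404
    216  0.4567   +0.370  -0.080  +1.502  -0.809
    324  0.6850   +0.799  -0.311  +2.253  -1.213


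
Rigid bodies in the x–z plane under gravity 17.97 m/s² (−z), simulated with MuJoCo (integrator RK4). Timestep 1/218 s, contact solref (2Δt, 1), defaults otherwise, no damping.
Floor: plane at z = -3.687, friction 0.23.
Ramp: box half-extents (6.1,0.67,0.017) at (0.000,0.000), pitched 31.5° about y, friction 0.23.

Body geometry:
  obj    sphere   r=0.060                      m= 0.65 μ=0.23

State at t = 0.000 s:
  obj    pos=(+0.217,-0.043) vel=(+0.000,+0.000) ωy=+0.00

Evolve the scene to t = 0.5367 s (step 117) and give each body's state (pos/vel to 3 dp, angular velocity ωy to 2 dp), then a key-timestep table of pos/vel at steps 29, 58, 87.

State at t = 0.5367 s:
  obj    pos=(+1.041,-0.548) vel=(+3.069,-1.881) ωy=+59.96

Key-timestep trajectory:
   step    t(s)  obj.x    obj.z    obj.vx   obj.vz 
     29  0.1330   +0.268  -0.074  +0.761  -0.466
     58  0.2661   +0.420  -0.167  +1.522  -0.933
     87  0.3991   +0.673  -0.322  +2.283  -1.399


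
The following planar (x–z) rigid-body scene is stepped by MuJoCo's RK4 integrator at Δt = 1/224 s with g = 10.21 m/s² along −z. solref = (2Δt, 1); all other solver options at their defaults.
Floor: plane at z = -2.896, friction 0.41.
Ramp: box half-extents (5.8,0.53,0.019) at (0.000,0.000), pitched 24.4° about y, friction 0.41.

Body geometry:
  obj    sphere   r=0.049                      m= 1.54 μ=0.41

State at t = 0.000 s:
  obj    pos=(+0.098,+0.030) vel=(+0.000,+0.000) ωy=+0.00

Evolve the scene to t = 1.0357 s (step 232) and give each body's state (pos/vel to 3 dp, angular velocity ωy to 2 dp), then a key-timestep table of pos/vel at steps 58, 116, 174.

State at t = 1.0357 s:
  obj    pos=(+1.570,-0.637) vel=(+2.842,-1.289) ωy=+63.67

Key-timestep trajectory:
   step    t(s)  obj.x    obj.z    obj.vx   obj.vz 
     58  0.2589   +0.190  -0.012  +0.711  -0.322
    116  0.5179   +0.466  -0.137  +1.421  -0.645
    174  0.7768   +0.926  -0.345  +2.131  -0.967


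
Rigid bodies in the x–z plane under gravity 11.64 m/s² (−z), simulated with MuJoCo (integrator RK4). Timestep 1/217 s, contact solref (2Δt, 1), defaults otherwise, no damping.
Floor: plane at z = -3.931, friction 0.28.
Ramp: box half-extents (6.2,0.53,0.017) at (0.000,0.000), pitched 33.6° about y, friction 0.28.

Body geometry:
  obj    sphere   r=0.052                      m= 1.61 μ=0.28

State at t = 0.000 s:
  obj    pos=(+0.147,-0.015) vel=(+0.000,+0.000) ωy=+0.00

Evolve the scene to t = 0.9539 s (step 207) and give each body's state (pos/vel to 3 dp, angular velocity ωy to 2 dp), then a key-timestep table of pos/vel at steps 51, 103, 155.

State at t = 0.9539 s:
  obj    pos=(+1.891,-1.174) vel=(+3.656,-2.429) ωy=+84.38

Key-timestep trajectory:
   step    t(s)  obj.x    obj.z    obj.vx   obj.vz 
     51  0.2350   +0.253  -0.085  +0.901  -0.599
    103  0.4747   +0.579  -0.302  +1.819  -1.209
    155  0.7143   +1.125  -0.665  +2.738  -1.819


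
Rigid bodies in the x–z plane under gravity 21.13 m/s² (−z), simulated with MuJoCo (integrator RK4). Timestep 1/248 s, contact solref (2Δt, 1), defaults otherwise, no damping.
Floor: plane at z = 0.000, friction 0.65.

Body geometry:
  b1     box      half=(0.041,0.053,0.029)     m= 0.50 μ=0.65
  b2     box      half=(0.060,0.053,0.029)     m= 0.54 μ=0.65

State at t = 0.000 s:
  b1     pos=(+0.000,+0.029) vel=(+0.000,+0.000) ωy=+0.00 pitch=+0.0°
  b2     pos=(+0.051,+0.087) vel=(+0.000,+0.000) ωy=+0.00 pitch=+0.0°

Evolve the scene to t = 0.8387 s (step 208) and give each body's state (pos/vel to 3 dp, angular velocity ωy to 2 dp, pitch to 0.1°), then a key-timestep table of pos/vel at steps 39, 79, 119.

State at t = 0.8387 s:
  b1     pos=(+0.000,+0.029) vel=(+0.000,+0.000) ωy=+0.00 pitch=+0.0°
  b2     pos=(+0.110,+0.060) vel=(+0.000,+0.000) ωy=+0.00 pitch=+90.0°

Key-timestep trajectory:
   step    t(s)  b1.x    b1.z    b1.vx   b1.vz   b2.x    b2.z    b2.vx   b2.vz 
     39  0.1573   +0.000  +0.029  +0.000  +0.000   +0.082  +0.066  +0.353  +0.062
     79  0.3185   +0.000  +0.029  +0.000  +0.000   +0.127  +0.065  +0.020  +0.003
    119  0.4798   +0.000  +0.029  +0.000  +0.000   +0.105  +0.062  +0.040  -0.014


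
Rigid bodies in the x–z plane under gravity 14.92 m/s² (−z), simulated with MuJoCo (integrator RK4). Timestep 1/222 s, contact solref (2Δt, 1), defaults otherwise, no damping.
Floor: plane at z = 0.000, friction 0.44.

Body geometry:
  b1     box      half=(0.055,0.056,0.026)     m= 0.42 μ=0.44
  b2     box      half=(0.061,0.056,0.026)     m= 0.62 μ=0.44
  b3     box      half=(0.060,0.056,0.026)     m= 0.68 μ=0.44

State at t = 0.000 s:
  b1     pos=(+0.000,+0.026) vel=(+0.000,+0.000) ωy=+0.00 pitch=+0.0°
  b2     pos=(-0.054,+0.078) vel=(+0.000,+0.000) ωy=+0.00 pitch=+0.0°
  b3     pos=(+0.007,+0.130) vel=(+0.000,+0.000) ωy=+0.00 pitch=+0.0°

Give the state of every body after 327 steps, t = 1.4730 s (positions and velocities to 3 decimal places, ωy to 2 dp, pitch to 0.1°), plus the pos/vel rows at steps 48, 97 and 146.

State at t = 1.4730 s:
  b1     pos=(+0.000,+0.026) vel=(+0.000,+0.000) ωy=+0.00 pitch=+0.0°
  b2     pos=(-0.054,+0.078) vel=(+0.000,+0.000) ωy=+0.00 pitch=-0.1°
  b3     pos=(+0.145,+0.026) vel=(+0.000,+0.000) ωy=+0.00 pitch=+180.0°

Key-timestep trajectory:
   step    t(s)  b1.x    b1.z    b1.vx   b1.vz   b2.x    b2.z    b2.vx   b2.vz   b3.x    b3.z    b3.vx   b3.vz 
     48  0.2162   +0.000  +0.026  +0.000  +0.000   -0.054  +0.078  +0.000  +0.000   +0.007  +0.130  +0.007  +0.000
     97  0.4369   +0.000  +0.026  +0.000  +0.000   -0.054  +0.078  -0.001  +0.000   +0.016  +0.128  +0.124  -0.046
    146  0.6577   +0.000  +0.026  -0.001  +0.000   -0.054  +0.078  -0.001  +0.000   +0.068  +0.112  +0.375  -0.147


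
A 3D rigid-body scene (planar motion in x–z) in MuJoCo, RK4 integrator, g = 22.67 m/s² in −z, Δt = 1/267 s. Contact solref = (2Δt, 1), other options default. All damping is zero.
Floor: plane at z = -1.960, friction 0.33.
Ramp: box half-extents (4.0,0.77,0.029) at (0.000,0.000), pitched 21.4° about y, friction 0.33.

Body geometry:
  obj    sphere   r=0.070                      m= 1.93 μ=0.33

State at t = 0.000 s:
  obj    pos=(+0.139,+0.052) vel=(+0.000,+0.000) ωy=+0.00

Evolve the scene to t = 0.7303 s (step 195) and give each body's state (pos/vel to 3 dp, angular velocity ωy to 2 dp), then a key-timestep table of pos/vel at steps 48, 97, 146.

State at t = 0.7303 s:
  obj    pos=(+1.606,-0.523) vel=(+4.018,-1.575) ωy=+61.63

Key-timestep trajectory:
   step    t(s)  obj.x    obj.z    obj.vx   obj.vz 
     48  0.1798   +0.228  +0.017  +0.989  -0.388
     97  0.3633   +0.502  -0.090  +1.999  -0.783
    146  0.5468   +0.962  -0.270  +3.008  -1.179


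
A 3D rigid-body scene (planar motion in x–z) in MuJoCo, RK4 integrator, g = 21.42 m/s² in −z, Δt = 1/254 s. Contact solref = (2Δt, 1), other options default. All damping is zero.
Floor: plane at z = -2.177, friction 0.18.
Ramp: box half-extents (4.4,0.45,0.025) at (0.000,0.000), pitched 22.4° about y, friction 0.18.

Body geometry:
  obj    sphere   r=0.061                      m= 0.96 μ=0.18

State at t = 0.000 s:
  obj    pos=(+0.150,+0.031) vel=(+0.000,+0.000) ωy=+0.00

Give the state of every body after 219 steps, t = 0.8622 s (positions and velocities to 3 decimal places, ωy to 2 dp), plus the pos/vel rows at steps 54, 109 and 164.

State at t = 0.8622 s:
  obj    pos=(+2.154,-0.795) vel=(+4.648,-1.916) ωy=+82.39

Key-timestep trajectory:
   step    t(s)  obj.x    obj.z    obj.vx   obj.vz 
     54  0.2126   +0.272  -0.019  +1.146  -0.472
    109  0.4291   +0.647  -0.173  +2.314  -0.954
    164  0.6457   +1.274  -0.432  +3.481  -1.435


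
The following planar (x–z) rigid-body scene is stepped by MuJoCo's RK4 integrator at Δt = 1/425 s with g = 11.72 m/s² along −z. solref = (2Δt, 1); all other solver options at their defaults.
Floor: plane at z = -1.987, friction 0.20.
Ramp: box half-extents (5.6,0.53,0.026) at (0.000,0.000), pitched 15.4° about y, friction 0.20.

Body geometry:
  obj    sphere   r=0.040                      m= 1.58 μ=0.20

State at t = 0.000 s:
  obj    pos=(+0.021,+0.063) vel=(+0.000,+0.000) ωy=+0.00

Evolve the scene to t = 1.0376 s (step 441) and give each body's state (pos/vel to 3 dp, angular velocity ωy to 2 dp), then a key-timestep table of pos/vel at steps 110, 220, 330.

State at t = 1.0376 s:
  obj    pos=(+1.175,-0.255) vel=(+2.224,-0.613) ωy=+57.67

Key-timestep trajectory:
   step    t(s)  obj.x    obj.z    obj.vx   obj.vz 
    110  0.2588   +0.093  +0.043  +0.555  -0.153
    220  0.5176   +0.308  -0.016  +1.109  -0.306
    330  0.7765   +0.667  -0.115  +1.664  -0.458


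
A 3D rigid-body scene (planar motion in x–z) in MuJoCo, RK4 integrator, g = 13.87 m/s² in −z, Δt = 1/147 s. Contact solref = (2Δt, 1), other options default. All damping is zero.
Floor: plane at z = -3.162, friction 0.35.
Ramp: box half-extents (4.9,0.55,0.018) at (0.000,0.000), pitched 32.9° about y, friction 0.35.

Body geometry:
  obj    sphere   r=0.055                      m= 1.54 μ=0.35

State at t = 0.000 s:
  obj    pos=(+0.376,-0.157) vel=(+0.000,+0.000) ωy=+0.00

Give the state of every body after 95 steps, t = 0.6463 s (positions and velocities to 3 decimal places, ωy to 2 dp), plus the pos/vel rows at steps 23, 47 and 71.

State at t = 0.6463 s:
  obj    pos=(+1.320,-0.767) vel=(+2.920,-1.889) ωy=+63.21

Key-timestep trajectory:
   step    t(s)  obj.x    obj.z    obj.vx   obj.vz 
     23  0.1565   +0.432  -0.192  +0.707  -0.457
     47  0.3197   +0.607  -0.306  +1.445  -0.935
     71  0.4830   +0.903  -0.498  +2.182  -1.412


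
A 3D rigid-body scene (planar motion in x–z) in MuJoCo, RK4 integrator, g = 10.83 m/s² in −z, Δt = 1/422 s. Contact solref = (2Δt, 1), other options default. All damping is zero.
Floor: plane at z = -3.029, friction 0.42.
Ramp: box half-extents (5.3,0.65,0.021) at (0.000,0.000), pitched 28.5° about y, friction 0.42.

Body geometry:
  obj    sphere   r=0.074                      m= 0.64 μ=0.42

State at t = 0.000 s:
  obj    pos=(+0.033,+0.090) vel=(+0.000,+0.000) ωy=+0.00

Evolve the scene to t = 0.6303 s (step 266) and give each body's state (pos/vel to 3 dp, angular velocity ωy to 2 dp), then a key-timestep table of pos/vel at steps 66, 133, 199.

State at t = 0.6303 s:
  obj    pos=(+0.678,-0.260) vel=(+2.045,-1.110) ωy=+31.44

Key-timestep trajectory:
   step    t(s)  obj.x    obj.z    obj.vx   obj.vz 
     66  0.1564   +0.073  +0.069  +0.507  -0.276
    133  0.3152   +0.194  +0.003  +1.022  -0.555
    199  0.4716   +0.394  -0.106  +1.530  -0.831


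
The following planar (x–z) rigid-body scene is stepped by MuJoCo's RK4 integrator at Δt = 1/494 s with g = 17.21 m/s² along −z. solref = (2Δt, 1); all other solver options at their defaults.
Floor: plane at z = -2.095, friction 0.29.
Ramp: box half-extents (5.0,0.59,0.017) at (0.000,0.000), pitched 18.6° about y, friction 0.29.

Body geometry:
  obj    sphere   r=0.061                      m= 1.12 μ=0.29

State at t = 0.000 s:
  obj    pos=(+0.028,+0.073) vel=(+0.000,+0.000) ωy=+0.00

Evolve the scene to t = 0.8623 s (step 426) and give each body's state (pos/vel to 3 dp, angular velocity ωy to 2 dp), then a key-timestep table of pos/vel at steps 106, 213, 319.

State at t = 0.8623 s:
  obj    pos=(+1.410,-0.392) vel=(+3.205,-1.078) ωy=+55.43

Key-timestep trajectory:
   step    t(s)  obj.x    obj.z    obj.vx   obj.vz 
    106  0.2146   +0.114  +0.044  +0.797  -0.268
    213  0.4312   +0.373  -0.043  +1.602  -0.539
    319  0.6457   +0.803  -0.188  +2.400  -0.808


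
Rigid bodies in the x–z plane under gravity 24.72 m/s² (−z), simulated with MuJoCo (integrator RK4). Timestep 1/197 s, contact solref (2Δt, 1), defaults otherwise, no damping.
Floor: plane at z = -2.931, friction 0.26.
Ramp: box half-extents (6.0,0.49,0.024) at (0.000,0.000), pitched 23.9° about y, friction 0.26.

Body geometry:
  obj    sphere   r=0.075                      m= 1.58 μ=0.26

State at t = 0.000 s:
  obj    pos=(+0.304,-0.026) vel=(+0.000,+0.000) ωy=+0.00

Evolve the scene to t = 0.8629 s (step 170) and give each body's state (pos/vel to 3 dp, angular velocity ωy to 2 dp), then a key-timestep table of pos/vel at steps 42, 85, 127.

State at t = 0.8629 s:
  obj    pos=(+2.739,-1.106) vel=(+5.644,-2.501) ωy=+82.29

Key-timestep trajectory:
   step    t(s)  obj.x    obj.z    obj.vx   obj.vz 
     42  0.2132   +0.453  -0.092  +1.395  -0.618
     85  0.4315   +0.913  -0.296  +2.822  -1.251
    127  0.6447   +1.663  -0.629  +4.216  -1.868


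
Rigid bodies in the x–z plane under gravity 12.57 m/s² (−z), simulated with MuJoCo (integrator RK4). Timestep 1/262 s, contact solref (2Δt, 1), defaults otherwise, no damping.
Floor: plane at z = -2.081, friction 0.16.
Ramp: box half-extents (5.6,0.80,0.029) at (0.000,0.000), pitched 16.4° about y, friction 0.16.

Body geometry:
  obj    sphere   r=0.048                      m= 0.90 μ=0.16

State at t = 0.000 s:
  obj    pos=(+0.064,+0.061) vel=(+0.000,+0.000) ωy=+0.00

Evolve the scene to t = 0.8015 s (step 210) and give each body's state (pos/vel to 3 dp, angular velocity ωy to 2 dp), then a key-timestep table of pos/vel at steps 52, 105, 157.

State at t = 0.8015 s:
  obj    pos=(+0.845,-0.169) vel=(+1.949,-0.574) ωy=+42.32

Key-timestep trajectory:
   step    t(s)  obj.x    obj.z    obj.vx   obj.vz 
     52  0.1985   +0.112  +0.047  +0.483  -0.142
    105  0.4008   +0.259  +0.004  +0.975  -0.287
    157  0.5992   +0.501  -0.067  +1.457  -0.429


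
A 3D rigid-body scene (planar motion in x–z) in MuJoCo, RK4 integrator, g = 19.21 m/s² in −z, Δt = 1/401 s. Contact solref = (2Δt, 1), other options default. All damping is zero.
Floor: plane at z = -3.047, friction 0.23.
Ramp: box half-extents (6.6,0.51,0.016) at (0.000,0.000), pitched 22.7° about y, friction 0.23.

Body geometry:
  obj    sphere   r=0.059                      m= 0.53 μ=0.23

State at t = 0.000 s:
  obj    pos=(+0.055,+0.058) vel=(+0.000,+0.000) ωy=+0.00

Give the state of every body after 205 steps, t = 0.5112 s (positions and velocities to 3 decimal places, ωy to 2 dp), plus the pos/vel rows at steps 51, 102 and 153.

State at t = 0.5112 s:
  obj    pos=(+0.694,-0.209) vel=(+2.497,-1.045) ωy=+45.87

Key-timestep trajectory:
   step    t(s)  obj.x    obj.z    obj.vx   obj.vz 
     51  0.1272   +0.095  +0.042  +0.621  -0.260
    102  0.2544   +0.213  -0.008  +1.243  -0.520
    153  0.3815   +0.411  -0.091  +1.864  -0.780


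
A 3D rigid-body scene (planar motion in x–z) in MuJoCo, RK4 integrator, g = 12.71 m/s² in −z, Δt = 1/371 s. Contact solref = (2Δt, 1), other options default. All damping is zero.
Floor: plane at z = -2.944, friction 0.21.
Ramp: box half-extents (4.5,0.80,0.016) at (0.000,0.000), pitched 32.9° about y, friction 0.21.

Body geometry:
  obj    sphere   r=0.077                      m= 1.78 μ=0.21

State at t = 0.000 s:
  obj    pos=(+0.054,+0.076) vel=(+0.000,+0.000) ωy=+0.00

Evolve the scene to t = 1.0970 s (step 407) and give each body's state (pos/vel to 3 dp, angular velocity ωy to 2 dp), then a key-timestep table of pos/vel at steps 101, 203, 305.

State at t = 1.0970 s:
  obj    pos=(+2.546,-1.536) vel=(+4.542,-2.939) ωy=+70.25

Key-timestep trajectory:
   step    t(s)  obj.x    obj.z    obj.vx   obj.vz 
    101  0.2722   +0.207  -0.023  +1.127  -0.729
    203  0.5472   +0.674  -0.325  +2.266  -1.466
    305  0.8221   +1.453  -0.829  +3.404  -2.202


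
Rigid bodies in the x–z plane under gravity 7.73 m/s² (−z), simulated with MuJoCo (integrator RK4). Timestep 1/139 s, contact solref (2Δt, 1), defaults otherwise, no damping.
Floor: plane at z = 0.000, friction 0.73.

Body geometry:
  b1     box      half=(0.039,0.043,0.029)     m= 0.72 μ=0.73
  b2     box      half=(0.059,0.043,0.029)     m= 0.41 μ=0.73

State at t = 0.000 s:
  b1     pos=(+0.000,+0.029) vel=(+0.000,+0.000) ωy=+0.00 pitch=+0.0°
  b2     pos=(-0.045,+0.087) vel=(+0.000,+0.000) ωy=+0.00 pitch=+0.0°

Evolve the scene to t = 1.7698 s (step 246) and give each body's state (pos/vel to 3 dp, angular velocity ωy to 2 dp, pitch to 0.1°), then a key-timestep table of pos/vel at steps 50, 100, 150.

State at t = 1.7698 s:
  b1     pos=(+0.000,+0.029) vel=(+0.000,+0.000) ωy=+0.00 pitch=+0.0°
  b2     pos=(-0.101,+0.059) vel=(+0.000,+0.000) ωy=+0.00 pitch=-90.0°

Key-timestep trajectory:
   step    t(s)  b1.x    b1.z    b1.vx   b1.vz   b2.x    b2.z    b2.vx   b2.vz 
     50  0.3597   +0.000  +0.029  +0.000  +0.000   -0.098  +0.060  -0.330  -0.151
    100  0.7194   +0.000  +0.029  +0.000  +0.000   -0.124  +0.065  +0.031  -0.003
    150  1.0791   +0.000  +0.029  +0.000  +0.000   -0.095  +0.062  -0.101  -0.037


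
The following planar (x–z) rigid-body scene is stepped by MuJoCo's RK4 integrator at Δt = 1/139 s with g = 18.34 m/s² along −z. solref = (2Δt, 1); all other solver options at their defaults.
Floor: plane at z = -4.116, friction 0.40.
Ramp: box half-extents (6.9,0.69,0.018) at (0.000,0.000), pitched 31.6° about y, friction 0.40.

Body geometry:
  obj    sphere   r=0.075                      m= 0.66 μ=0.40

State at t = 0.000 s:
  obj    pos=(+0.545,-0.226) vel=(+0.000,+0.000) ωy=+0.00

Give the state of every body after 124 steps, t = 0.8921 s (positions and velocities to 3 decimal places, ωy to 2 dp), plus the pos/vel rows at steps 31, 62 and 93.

State at t = 0.8921 s:
  obj    pos=(+2.871,-1.657) vel=(+5.215,-3.208) ωy=+81.63

Key-timestep trajectory:
   step    t(s)  obj.x    obj.z    obj.vx   obj.vz 
     31  0.2230   +0.690  -0.316  +1.304  -0.802
     62  0.4460   +1.127  -0.584  +2.608  -1.604
     93  0.6691   +1.854  -1.031  +3.912  -2.406


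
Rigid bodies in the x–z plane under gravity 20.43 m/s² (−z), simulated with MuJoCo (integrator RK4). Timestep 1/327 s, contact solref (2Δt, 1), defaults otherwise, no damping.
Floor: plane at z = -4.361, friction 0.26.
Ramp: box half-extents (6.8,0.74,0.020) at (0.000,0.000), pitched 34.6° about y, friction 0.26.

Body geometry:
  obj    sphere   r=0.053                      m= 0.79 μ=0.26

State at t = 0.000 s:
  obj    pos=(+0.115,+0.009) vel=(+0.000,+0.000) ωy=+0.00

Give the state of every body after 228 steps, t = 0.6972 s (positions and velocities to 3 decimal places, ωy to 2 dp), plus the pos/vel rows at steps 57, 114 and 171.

State at t = 0.6972 s:
  obj    pos=(+1.773,-1.135) vel=(+4.756,-3.281) ωy=+108.99

Key-timestep trajectory:
   step    t(s)  obj.x    obj.z    obj.vx   obj.vz 
     57  0.1743   +0.219  -0.062  +1.189  -0.820
    114  0.3486   +0.530  -0.277  +2.378  -1.641
    171  0.5229   +1.048  -0.634  +3.567  -2.461


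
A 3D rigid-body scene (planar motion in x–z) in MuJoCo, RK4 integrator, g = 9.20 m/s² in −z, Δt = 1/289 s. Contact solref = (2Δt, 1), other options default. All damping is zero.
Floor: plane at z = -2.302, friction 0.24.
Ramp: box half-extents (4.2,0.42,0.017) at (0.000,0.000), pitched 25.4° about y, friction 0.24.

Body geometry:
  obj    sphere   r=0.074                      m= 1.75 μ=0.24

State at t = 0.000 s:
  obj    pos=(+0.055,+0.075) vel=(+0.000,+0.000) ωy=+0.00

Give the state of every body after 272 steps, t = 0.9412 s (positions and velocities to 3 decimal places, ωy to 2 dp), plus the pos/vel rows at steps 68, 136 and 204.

State at t = 0.9412 s:
  obj    pos=(+1.183,-0.461) vel=(+2.397,-1.138) ωy=+35.84

Key-timestep trajectory:
   step    t(s)  obj.x    obj.z    obj.vx   obj.vz 
     68  0.2353   +0.125  +0.041  +0.599  -0.285
    136  0.4706   +0.337  -0.059  +1.198  -0.569
    204  0.7059   +0.689  -0.227  +1.797  -0.853


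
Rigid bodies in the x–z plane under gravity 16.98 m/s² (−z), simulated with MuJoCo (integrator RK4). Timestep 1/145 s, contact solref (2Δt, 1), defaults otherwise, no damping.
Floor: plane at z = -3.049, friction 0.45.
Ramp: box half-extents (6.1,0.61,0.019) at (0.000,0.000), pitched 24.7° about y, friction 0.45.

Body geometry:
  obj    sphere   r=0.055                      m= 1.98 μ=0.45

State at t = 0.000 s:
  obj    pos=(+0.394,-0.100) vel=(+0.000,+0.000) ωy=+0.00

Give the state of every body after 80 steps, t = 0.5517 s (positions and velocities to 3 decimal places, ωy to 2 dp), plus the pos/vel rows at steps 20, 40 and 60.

State at t = 0.5517 s:
  obj    pos=(+1.095,-0.422) vel=(+2.540,-1.168) ωy=+50.82

Key-timestep trajectory:
   step    t(s)  obj.x    obj.z    obj.vx   obj.vz 
     20  0.1379   +0.438  -0.120  +0.635  -0.292
     40  0.2759   +0.569  -0.180  +1.270  -0.584
     60  0.4138   +0.788  -0.281  +1.905  -0.876


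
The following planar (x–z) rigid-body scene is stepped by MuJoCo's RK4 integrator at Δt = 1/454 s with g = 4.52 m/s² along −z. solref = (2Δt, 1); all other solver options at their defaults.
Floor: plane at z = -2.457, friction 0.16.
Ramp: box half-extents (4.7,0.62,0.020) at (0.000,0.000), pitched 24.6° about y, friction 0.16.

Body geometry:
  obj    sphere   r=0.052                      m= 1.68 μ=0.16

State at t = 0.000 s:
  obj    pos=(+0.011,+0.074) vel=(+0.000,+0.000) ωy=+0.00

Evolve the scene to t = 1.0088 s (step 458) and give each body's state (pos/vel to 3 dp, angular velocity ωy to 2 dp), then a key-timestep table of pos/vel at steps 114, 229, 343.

State at t = 1.0088 s:
  obj    pos=(+0.633,-0.211) vel=(+1.233,-0.564) ωy=+26.07

Key-timestep trajectory:
   step    t(s)  obj.x    obj.z    obj.vx   obj.vz 
    114  0.2511   +0.050  +0.056  +0.307  -0.141
    229  0.5044   +0.167  +0.003  +0.616  -0.282
    343  0.7555   +0.360  -0.086  +0.923  -0.423


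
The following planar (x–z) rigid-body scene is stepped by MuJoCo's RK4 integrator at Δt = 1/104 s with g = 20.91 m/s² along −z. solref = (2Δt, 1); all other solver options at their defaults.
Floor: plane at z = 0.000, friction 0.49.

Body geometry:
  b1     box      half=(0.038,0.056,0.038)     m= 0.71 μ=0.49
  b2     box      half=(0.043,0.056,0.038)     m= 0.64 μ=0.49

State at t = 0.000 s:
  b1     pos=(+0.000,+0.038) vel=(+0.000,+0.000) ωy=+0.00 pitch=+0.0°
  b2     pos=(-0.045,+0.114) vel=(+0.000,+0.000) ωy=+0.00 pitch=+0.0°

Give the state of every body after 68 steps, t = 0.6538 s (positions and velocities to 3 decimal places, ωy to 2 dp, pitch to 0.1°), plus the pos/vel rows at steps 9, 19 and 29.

State at t = 0.6538 s:
  b1     pos=(+0.000,+0.038) vel=(+0.000,+0.000) ωy=+0.00 pitch=+0.0°
  b2     pos=(-0.090,+0.043) vel=(+0.000,+0.000) ωy=+0.00 pitch=-90.0°

Key-timestep trajectory:
   step    t(s)  b1.x    b1.z    b1.vx   b1.vz   b2.x    b2.z    b2.vx   b2.vz 
      9  0.0865   +0.000  +0.038  +0.001  +0.005   -0.054  +0.111  -0.244  -0.092
     19  0.1827   +0.000  +0.038  +0.000  +0.000   -0.090  +0.051  -0.413  -1.476
     29  0.2788   +0.000  +0.038  +0.000  +0.000   -0.090  +0.041  +0.028  +0.062


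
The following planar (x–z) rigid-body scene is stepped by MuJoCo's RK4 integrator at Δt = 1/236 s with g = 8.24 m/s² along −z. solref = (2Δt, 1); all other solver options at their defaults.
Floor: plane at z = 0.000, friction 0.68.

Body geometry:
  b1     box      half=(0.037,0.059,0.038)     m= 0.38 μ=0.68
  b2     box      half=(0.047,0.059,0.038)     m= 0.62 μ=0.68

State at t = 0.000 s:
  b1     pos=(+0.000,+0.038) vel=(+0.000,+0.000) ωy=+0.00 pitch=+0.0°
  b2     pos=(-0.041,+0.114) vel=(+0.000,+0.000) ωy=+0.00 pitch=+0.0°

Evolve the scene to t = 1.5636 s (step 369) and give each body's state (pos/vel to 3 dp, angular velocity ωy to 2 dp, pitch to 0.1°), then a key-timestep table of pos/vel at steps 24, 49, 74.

State at t = 1.5636 s:
  b1     pos=(+0.000,+0.038) vel=(+0.000,+0.000) ωy=+0.00 pitch=+0.0°
  b2     pos=(-0.086,+0.047) vel=(+0.000,+0.000) ωy=+0.00 pitch=-90.0°

Key-timestep trajectory:
   step    t(s)  b1.x    b1.z    b1.vx   b1.vz   b2.x    b2.z    b2.vx   b2.vz 
     24  0.1017   +0.000  +0.038  +0.000  +0.000   -0.044  +0.114  -0.057  -0.010
     49  0.2076   +0.000  +0.038  +0.000  +0.000   -0.055  +0.109  -0.177  -0.097
     74  0.3136   +0.000  +0.038  +0.000  +0.000   -0.079  +0.076  -0.240  -0.680


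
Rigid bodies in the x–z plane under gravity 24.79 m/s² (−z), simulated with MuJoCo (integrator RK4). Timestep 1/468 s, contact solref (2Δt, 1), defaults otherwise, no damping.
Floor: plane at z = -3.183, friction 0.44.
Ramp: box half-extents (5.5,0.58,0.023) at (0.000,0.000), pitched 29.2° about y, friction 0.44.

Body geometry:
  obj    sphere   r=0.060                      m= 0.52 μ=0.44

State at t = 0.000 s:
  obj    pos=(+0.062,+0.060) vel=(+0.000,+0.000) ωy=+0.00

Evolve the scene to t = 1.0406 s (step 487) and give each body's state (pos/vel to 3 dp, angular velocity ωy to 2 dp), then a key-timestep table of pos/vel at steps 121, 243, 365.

State at t = 1.0406 s:
  obj    pos=(+4.145,-2.222) vel=(+7.847,-4.386) ωy=+149.81

Key-timestep trajectory:
   step    t(s)  obj.x    obj.z    obj.vx   obj.vz 
    121  0.2585   +0.314  -0.081  +1.950  -1.090
    243  0.5192   +1.079  -0.508  +3.916  -2.188
    365  0.7799   +2.356  -1.221  +5.881  -3.287


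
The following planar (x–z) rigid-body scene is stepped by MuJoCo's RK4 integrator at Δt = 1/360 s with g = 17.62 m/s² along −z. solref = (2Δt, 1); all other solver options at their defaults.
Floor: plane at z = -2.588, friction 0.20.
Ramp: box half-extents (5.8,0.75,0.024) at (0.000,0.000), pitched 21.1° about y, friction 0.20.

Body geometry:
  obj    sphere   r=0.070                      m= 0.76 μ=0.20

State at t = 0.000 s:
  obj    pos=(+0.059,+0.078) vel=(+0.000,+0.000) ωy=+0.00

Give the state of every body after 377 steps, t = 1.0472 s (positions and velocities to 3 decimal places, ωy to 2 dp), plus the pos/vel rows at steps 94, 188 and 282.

State at t = 1.0472 s:
  obj    pos=(+2.377,-0.816) vel=(+4.427,-1.708) ωy=+67.78

Key-timestep trajectory:
   step    t(s)  obj.x    obj.z    obj.vx   obj.vz 
     94  0.2611   +0.203  +0.022  +1.104  -0.426
    188  0.5222   +0.635  -0.144  +2.208  -0.852
    282  0.7833   +1.356  -0.422  +3.311  -1.278
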